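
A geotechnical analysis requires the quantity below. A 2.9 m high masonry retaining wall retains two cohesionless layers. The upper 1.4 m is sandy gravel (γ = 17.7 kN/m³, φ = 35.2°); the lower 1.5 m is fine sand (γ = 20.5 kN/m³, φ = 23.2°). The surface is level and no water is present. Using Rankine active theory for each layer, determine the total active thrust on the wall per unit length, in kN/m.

K_a1 = tan²(45°−35.2°/2) = 0.2687; K_a2 = tan²(45°−23.2°/2) = 0.4348.
Layer 1: σ at base = K_a1 γ₁ h₁ = 6.658 kPa; P₁ = ½×6.658×1.4 = 4.661.
Layer 2: σ_v at top = γ₁h₁ = 24.78; σ_h top = K_a2×24.78 = 10.77; σ_h base = K_a2×(24.78+20.5×1.5) = 24.14.
P₂ = ½(10.77+24.14)×1.5 = 26.19. Total P_a = 4.661+26.19 = 30.85 kN/m.

30.8 kN/m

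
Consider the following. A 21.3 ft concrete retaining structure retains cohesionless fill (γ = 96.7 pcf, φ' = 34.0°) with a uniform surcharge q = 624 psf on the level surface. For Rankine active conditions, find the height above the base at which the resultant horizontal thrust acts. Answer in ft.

8.44 ft

K_a = 0.2827.
Triangular part P₁ = ½K_aγH² = 6202 at H/3 = 7.100 ft; rectangular part P₂ = K_a q H = 3758 at H/2 = 10.65 ft.
ȳ = (P₁·7.100 + P₂·10.65)/(P₁+P₂) = 8.439 ft.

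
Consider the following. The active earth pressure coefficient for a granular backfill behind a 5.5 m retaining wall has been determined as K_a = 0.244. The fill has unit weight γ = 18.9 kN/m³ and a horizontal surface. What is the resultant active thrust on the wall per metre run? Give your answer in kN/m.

69.8 kN/m

P = ½ K_a γ H² = 0.5 × 0.244 × 18.9 × 5.5² = 69.75 kN/m.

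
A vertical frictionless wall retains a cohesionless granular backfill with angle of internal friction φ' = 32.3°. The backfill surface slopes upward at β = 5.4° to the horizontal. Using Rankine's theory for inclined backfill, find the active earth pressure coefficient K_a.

0.307

K_a = cos β · (cos β − √(cos²β − cos²φ)) / (cos β + √(cos²β − cos²φ)).
cos β = 0.9956, cos φ = 0.8453, √(cos²β − cos²φ) = 0.5260.
K_a = 0.9956 × (0.9956 − 0.5260)/(0.9956 + 0.5260) = 0.3072.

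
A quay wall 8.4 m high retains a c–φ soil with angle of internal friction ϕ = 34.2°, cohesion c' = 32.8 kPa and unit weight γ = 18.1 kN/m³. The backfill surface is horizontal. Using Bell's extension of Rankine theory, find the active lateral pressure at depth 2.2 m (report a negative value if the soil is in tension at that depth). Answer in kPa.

K_a = (1 − sin φ)/(1 + sin φ) = 0.2803.
σ_a = K_a γ z − 2c√K_a = 0.2803×18.1×2.2 − 2×32.8×0.5295 = -23.57 kPa.

-23.6 kPa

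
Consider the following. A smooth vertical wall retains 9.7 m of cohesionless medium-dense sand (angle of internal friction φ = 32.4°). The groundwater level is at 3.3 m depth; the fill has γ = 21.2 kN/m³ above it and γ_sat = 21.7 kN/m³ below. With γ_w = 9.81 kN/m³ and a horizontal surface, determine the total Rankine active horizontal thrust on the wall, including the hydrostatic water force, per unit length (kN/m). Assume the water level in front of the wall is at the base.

445 kN/m

K_a = tan²(45° − φ/2) = 0.3022.
γ' = 21.7 − 9.81 = 11.89 kN/m³. Depth below WT = 6.4 m.
σ'_h at WT = K_a γ d_w = 21.14 kPa; at base = 21.14 + K_a γ' × 6.4 = 44.14 kPa.
P₁ (0–3.3 m) = ½×21.14×3.3 = 34.89. P₂ (3.3–9.7 m) = ½(21.14+44.14)×6.4 = 208.9.
P_w = ½ γ_w h₂² = 0.5×9.81×6.4² = 200.9. Total = 34.89+208.9+200.9 = 444.7 kN/m.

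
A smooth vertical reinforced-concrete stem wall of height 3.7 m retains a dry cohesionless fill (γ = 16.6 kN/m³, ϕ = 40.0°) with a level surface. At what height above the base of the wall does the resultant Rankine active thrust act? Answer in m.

K_a = 0.2174.
The pressure distribution is triangular, so the resultant acts at H/3 above the base = 3.7/3 = 1.233 m.

1.23 m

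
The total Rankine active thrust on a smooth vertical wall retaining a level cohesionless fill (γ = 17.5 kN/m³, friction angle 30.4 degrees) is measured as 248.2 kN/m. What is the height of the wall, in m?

9.30 m

K_a = 0.3280. P_a = ½ K_a γ H² ⇒ H = √(2P_a/(K_a γ)).
H = √(2×248.2/(0.3280×17.5)) = 9.300 m.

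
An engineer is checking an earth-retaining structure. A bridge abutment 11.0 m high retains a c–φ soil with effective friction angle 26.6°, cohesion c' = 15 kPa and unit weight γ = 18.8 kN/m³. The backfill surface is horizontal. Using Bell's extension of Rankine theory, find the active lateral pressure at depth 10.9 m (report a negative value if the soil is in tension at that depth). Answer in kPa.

59.6 kPa

K_a = (1 − sin φ)/(1 + sin φ) = 0.3814.
σ_a = K_a γ z − 2c√K_a = 0.3814×18.8×10.9 − 2×15×0.6176 = 59.64 kPa.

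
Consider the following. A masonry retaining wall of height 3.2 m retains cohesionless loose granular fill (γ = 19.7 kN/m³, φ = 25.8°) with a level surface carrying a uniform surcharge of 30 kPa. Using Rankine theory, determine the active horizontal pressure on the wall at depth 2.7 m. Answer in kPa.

K_a = (1 − sin φ)/(1 + sin φ) = 0.3935.
σ_v = γz + q = 19.7 × 2.7 + 30 = 83.19 kPa.
σ_h = K_a σ_v = 0.3935 × 83.19 = 32.74 kPa.

32.7 kPa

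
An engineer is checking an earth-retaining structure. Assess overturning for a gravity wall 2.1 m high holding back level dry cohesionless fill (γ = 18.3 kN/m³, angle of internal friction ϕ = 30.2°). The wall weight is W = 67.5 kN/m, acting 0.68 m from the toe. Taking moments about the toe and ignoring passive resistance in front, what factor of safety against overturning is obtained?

4.91

K_a = tan²(45° − 30.2°/2) = 0.3307.
P_a = ½K_aγH² = 0.5×0.3307×18.3×2.1² = 13.34 kN/m, acting at H/3 = 0.7000 m above the base.
Overturning moment M_o = P_a × H/3 = 13.34 × 0.7000 = 9.340.
Resisting moment M_r = W × 0.68 = 67.5 × 0.68 = 45.90.
FS_overturning = M_r/M_o = 45.90/9.340 = 4.915.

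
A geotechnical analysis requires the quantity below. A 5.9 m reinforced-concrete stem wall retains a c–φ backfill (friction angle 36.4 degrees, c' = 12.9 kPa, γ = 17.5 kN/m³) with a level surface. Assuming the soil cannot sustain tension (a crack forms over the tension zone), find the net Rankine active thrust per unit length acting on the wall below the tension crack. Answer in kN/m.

K_a = 0.2552; √K_a = 0.5051.
Tension-crack depth z_c = 2c/(γ√K_a) = 2×12.9/(17.5×0.5051) = 2.919 m.
σ_a at base = K_a γ H − 2c√K_a = 0.2552×17.5×5.9 − 2×12.9×0.5051 = 13.31 kPa.
P_a = ½ × 13.31 × (H − z_c) = 0.5×13.31×2.981 = 19.85 kN/m.

19.8 kN/m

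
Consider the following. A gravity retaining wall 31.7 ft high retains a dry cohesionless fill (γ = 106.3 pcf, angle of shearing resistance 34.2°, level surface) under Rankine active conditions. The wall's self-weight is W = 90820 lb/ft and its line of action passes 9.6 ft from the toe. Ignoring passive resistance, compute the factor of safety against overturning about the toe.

K_a = tan²(45° − 34.2°/2) = 0.2803.
P_a = ½K_aγH² = 0.5×0.2803×106.3×31.7² = 14970 lb/ft, acting at H/3 = 10.57 ft above the base.
Overturning moment M_o = P_a × H/3 = 14970 × 10.57 = 158200.
Resisting moment M_r = W × 9.6 = 90820 × 9.6 = 871900.
FS_overturning = M_r/M_o = 871900/158200 = 5.511.

5.51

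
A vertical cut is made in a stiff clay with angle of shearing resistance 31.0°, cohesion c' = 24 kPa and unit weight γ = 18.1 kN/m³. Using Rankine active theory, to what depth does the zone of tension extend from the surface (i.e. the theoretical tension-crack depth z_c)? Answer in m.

4.69 m

K_a = tan²(45° − 31.0°/2) = 0.3201; √K_a = 0.5658.
The active pressure is zero where K_a γ z = 2c√K_a, so z_c = 2c/(γ√K_a) = 2×24/(18.1×0.5658) = 4.687 m.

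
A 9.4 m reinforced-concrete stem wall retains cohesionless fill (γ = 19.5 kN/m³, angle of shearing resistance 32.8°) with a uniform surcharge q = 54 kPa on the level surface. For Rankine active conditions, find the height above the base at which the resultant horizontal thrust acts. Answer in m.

3.71 m

K_a = 0.2973.
Triangular part P₁ = ½K_aγH² = 256.1 at H/3 = 3.133 m; rectangular part P₂ = K_a q H = 150.9 at H/2 = 4.700 m.
ȳ = (P₁·3.133 + P₂·4.700)/(P₁+P₂) = 3.714 m.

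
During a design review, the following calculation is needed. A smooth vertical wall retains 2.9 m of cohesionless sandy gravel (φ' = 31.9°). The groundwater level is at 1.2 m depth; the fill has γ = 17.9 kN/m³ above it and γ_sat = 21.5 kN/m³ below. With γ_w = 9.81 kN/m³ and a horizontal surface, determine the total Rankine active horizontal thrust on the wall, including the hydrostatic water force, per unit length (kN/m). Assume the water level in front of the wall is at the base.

K_a = tan²(45° − φ/2) = 0.3085.
γ' = 21.5 − 9.81 = 11.69 kN/m³. Depth below WT = 1.7 m.
σ'_h at WT = K_a γ d_w = 6.627 kPa; at base = 6.627 + K_a γ' × 1.7 = 12.76 kPa.
P₁ (0–1.2 m) = ½×6.627×1.2 = 3.976. P₂ (1.2–2.9 m) = ½(6.627+12.76)×1.7 = 16.48.
P_w = ½ γ_w h₂² = 0.5×9.81×1.7² = 14.18. Total = 3.976+16.48+14.18 = 34.63 kN/m.

34.6 kN/m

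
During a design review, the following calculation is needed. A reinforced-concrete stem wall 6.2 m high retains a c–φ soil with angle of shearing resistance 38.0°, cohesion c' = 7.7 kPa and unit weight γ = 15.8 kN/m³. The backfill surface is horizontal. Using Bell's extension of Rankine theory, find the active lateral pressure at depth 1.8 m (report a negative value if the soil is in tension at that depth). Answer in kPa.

K_a = (1 − sin φ)/(1 + sin φ) = 0.2379.
σ_a = K_a γ z − 2c√K_a = 0.2379×15.8×1.8 − 2×7.7×0.4877 = -0.7457 kPa.

-0.746 kPa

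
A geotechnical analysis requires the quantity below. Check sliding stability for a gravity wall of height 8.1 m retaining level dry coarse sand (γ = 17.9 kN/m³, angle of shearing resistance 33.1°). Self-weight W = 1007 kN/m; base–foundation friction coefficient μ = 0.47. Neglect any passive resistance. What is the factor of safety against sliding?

2.75

K_a = tan²(45° − 33.1°/2) = 0.2936.
P_a = ½K_aγH² = 0.5×0.2936×17.9×8.1² = 172.4 kN/m, acting at H/3 = 2.700 m above the base.
FS_sliding = μW / P_a = 0.47×1007 / 172.4 = 2.745.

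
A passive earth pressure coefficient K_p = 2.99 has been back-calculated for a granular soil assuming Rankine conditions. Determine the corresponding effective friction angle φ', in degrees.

29.9°

K_p = (1+sin φ)/(1−sin φ) ⇒ sin φ = (K_p − 1)/(K_p + 1) = 0.4987.
φ = arcsin(0.4987) = 29.92°.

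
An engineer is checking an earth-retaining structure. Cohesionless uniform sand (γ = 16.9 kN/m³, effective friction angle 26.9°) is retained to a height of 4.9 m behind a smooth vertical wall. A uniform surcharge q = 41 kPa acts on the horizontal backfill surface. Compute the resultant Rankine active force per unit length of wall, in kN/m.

K_a = tan²(45° − φ/2) = 0.3770.
Soil triangle: ½ K_a γ H² = 0.5×0.3770×16.9×4.9² = 76.49 kN/m.
Surcharge rectangle: K_a q H = 0.3770×41×4.9 = 75.74 kN/m.
Total = 76.49 + 75.74 = 152.2 kN/m.

152 kN/m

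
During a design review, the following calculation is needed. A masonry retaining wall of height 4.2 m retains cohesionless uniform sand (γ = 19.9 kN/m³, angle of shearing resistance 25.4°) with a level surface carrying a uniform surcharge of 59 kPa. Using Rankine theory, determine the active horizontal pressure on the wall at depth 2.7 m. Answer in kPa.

45.1 kPa

K_a = (1 − sin φ)/(1 + sin φ) = 0.3996.
σ_v = γz + q = 19.9 × 2.7 + 59 = 112.7 kPa.
σ_h = K_a σ_v = 0.3996 × 112.7 = 45.05 kPa.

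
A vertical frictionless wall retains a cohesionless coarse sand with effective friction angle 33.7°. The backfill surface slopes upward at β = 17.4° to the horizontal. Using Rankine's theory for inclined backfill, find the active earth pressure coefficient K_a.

K_a = cos β · (cos β − √(cos²β − cos²φ)) / (cos β + √(cos²β − cos²φ)).
cos β = 0.9542, cos φ = 0.8320, √(cos²β − cos²φ) = 0.4674.
K_a = 0.9542 × (0.9542 − 0.4674)/(0.9542 + 0.4674) = 0.3268.

0.327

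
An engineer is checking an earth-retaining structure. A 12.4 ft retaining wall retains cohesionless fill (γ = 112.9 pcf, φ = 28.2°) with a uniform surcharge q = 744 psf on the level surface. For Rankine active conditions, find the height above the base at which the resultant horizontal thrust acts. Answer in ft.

5.20 ft

K_a = 0.3582.
Triangular part P₁ = ½K_aγH² = 3109 at H/3 = 4.133 ft; rectangular part P₂ = K_a q H = 3304 at H/2 = 6.200 ft.
ȳ = (P₁·4.133 + P₂·6.200)/(P₁+P₂) = 5.198 ft.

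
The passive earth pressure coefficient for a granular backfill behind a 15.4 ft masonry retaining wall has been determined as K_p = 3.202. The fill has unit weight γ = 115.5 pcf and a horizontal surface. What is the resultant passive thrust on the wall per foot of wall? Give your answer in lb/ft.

43900 lb/ft

P = ½ K_p γ H² = 0.5 × 3.202 × 115.5 × 15.4² = 43850 lb/ft.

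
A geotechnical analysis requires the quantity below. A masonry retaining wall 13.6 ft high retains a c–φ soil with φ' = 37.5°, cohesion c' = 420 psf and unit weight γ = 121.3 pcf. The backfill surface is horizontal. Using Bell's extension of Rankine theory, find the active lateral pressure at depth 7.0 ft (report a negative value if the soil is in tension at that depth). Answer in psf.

K_a = (1 − sin φ)/(1 + sin φ) = 0.2432.
σ_a = K_a γ z − 2c√K_a = 0.2432×121.3×7.0 − 2×420×0.4931 = -207.7 psf.

-208 psf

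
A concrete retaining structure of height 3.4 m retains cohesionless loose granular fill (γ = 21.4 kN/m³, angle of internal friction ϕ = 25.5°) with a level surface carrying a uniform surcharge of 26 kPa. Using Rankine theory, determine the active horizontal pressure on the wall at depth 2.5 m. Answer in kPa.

31.6 kPa

K_a = (1 − sin φ)/(1 + sin φ) = 0.3981.
σ_v = γz + q = 21.4 × 2.5 + 26 = 79.50 kPa.
σ_h = K_a σ_v = 0.3981 × 79.50 = 31.65 kPa.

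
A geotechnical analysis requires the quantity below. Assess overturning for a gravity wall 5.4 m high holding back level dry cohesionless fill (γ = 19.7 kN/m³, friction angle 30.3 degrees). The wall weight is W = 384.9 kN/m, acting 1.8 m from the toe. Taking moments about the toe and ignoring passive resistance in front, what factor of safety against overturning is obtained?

K_a = tan²(45° − 30.3°/2) = 0.3293.
P_a = ½K_aγH² = 0.5×0.3293×19.7×5.4² = 94.59 kN/m, acting at H/3 = 1.800 m above the base.
Overturning moment M_o = P_a × H/3 = 94.59 × 1.800 = 170.3.
Resisting moment M_r = W × 1.8 = 384.9 × 1.8 = 692.8.
FS_overturning = M_r/M_o = 692.8/170.3 = 4.069.

4.07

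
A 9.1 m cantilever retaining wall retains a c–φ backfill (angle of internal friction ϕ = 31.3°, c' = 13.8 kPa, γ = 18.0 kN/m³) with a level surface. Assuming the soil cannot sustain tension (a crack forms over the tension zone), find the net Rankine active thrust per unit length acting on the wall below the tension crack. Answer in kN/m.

116 kN/m

K_a = 0.3162; √K_a = 0.5623.
Tension-crack depth z_c = 2c/(γ√K_a) = 2×13.8/(18.0×0.5623) = 2.727 m.
σ_a at base = K_a γ H − 2c√K_a = 0.3162×18.0×9.1 − 2×13.8×0.5623 = 36.27 kPa.
P_a = ½ × 36.27 × (H − z_c) = 0.5×36.27×6.373 = 115.6 kN/m.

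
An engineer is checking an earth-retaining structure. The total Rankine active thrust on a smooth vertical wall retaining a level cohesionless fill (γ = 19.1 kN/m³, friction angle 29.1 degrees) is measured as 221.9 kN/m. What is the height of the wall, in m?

K_a = 0.3456. P_a = ½ K_a γ H² ⇒ H = √(2P_a/(K_a γ)).
H = √(2×221.9/(0.3456×19.1)) = 8.200 m.

8.20 m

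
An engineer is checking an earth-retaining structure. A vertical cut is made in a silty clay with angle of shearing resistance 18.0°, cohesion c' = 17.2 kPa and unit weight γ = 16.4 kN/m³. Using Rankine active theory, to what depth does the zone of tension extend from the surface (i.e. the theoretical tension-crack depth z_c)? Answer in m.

2.89 m

K_a = tan²(45° − 18.0°/2) = 0.5279; √K_a = 0.7265.
The active pressure is zero where K_a γ z = 2c√K_a, so z_c = 2c/(γ√K_a) = 2×17.2/(16.4×0.7265) = 2.887 m.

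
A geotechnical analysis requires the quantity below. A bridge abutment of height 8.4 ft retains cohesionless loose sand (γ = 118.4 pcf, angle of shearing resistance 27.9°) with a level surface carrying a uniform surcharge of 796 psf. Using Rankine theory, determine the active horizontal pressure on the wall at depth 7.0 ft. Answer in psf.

K_a = (1 − sin φ)/(1 + sin φ) = 0.3625.
σ_v = γz + q = 118.4 × 7.0 + 796 = 1625 psf.
σ_h = K_a σ_v = 0.3625 × 1625 = 588.9 psf.

589 psf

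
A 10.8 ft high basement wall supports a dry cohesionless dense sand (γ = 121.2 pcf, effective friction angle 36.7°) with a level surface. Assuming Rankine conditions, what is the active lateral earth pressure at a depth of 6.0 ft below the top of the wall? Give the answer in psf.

183 psf

K_a = (1 − sin φ)/(1 + sin φ) = 0.2519.
σ_h = K_a γ z = 0.2519 × 121.2 × 6.0 = 183.2 psf.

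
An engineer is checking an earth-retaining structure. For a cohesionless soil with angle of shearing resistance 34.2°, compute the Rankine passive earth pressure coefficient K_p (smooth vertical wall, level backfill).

3.57

K_p = (1 + sin φ)/(1 − sin φ) = tan²(45° + 34.2°/2) = 3.567.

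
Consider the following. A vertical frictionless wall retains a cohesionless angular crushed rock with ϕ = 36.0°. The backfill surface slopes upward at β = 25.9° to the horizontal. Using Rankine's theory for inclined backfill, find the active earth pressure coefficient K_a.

K_a = cos β · (cos β − √(cos²β − cos²φ)) / (cos β + √(cos²β − cos²φ)).
cos β = 0.8996, cos φ = 0.8090, √(cos²β − cos²φ) = 0.3933.
K_a = 0.8996 × (0.8996 − 0.3933)/(0.8996 + 0.3933) = 0.3522.

0.352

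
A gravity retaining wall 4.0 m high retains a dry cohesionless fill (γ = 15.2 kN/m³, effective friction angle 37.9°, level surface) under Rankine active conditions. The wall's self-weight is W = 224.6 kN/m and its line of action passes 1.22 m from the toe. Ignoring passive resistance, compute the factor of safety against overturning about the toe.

K_a = tan²(45° − 37.9°/2) = 0.2389.
P_a = ½K_aγH² = 0.5×0.2389×15.2×4.0² = 29.05 kN/m, acting at H/3 = 1.333 m above the base.
Overturning moment M_o = P_a × H/3 = 29.05 × 1.333 = 38.74.
Resisting moment M_r = W × 1.22 = 224.6 × 1.22 = 274.0.
FS_overturning = M_r/M_o = 274.0/38.74 = 7.073.

7.07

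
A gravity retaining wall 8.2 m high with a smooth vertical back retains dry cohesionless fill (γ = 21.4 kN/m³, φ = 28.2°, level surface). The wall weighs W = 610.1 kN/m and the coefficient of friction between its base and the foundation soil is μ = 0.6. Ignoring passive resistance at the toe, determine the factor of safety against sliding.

1.42

K_a = tan²(45° − 28.2°/2) = 0.3582.
P_a = ½K_aγH² = 0.5×0.3582×21.4×8.2² = 257.7 kN/m, acting at H/3 = 2.733 m above the base.
FS_sliding = μW / P_a = 0.6×610.1 / 257.7 = 1.420.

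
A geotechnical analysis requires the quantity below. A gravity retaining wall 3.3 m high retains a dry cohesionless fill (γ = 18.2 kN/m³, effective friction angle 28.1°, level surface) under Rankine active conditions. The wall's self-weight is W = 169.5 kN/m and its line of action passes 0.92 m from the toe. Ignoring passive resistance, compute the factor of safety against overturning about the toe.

K_a = tan²(45° − 28.1°/2) = 0.3596.
P_a = ½K_aγH² = 0.5×0.3596×18.2×3.3² = 35.64 kN/m, acting at H/3 = 1.100 m above the base.
Overturning moment M_o = P_a × H/3 = 35.64 × 1.100 = 39.20.
Resisting moment M_r = W × 0.92 = 169.5 × 0.92 = 155.9.
FS_overturning = M_r/M_o = 155.9/39.20 = 3.978.

3.98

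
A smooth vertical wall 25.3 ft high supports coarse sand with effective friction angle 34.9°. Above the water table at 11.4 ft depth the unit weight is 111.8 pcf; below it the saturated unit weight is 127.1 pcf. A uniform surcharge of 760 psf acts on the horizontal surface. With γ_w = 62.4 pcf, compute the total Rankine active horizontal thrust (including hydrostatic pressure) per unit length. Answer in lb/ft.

19800 lb/ft

K_a = tan²(45° − φ/2) = 0.2721.
γ' = 127.1 − 62.4 = 64.70 pcf. h₂ = H − d_w = 13.9 ft.
σ'_h: at surface K_a·q = 206.8; at WT K_a(q+γd_w) = 553.7; at base K_a(q+γd_w+γ'h₂) = 798.4 psf.
P₁ = ½(206.8+553.7)×11.4 = 4335; P₂ = ½(553.7+798.4)×13.9 = 9397; P_w = ½γ_w h₂² = 6028.
Total = 4335+9397+6028 = 19760 lb/ft.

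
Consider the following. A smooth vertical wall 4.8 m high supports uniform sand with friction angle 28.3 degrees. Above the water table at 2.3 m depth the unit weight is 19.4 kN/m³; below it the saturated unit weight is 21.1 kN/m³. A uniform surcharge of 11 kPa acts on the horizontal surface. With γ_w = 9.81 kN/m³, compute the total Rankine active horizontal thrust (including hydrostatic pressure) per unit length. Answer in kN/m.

K_a = tan²(45° − φ/2) = 0.3568.
γ' = 21.1 − 9.81 = 11.29 kN/m³. h₂ = H − d_w = 2.5 m.
σ'_h: at surface K_a·q = 3.924; at WT K_a(q+γd_w) = 19.84; at base K_a(q+γd_w+γ'h₂) = 29.91 kPa.
P₁ = ½(3.924+19.84)×2.3 = 27.33; P₂ = ½(19.84+29.91)×2.5 = 62.20; P_w = ½γ_w h₂² = 30.66.
Total = 27.33+62.20+30.66 = 120.2 kN/m.

120 kN/m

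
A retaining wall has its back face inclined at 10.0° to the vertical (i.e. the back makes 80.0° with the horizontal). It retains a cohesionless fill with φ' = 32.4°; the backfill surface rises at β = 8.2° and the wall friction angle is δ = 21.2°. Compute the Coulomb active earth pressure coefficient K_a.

K_a = sin²(α+φ) / [sin²α · sin(α−δ) · (1 + √{sin(φ+δ)sin(φ−β) / (sin(α−δ)sin(α+β))})²].
With α = 80.0°, φ = 32.4°, δ = 21.2°, β = 8.2°: K_a = 0.3920.

0.392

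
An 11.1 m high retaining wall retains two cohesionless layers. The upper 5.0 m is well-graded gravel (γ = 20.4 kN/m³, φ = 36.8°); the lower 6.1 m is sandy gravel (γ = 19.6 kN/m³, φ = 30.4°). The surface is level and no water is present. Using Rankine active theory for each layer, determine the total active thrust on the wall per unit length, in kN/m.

388 kN/m

K_a1 = tan²(45°−36.8°/2) = 0.2508; K_a2 = tan²(45°−30.4°/2) = 0.3280.
Layer 1: σ at base = K_a1 γ₁ h₁ = 25.58 kPa; P₁ = ½×25.58×5.0 = 63.94.
Layer 2: σ_v at top = γ₁h₁ = 102.0; σ_h top = K_a2×102.0 = 33.46; σ_h base = K_a2×(102.0+19.6×6.1) = 72.67.
P₂ = ½(33.46+72.67)×6.1 = 323.7. Total P_a = 63.94+323.7 = 387.6 kN/m.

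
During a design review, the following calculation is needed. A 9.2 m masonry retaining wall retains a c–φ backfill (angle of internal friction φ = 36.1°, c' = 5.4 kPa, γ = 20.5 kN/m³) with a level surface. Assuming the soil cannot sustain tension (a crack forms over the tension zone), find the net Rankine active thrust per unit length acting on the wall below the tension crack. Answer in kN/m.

K_a = 0.2585; √K_a = 0.5084.
Tension-crack depth z_c = 2c/(γ√K_a) = 2×5.4/(20.5×0.5084) = 1.036 m.
σ_a at base = K_a γ H − 2c√K_a = 0.2585×20.5×9.2 − 2×5.4×0.5084 = 43.26 kPa.
P_a = ½ × 43.26 × (H − z_c) = 0.5×43.26×8.164 = 176.6 kN/m.

177 kN/m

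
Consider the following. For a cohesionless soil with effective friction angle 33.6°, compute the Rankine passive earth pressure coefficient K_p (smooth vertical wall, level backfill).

3.48

K_p = (1 + sin φ)/(1 − sin φ) = tan²(45° + 33.6°/2) = 3.478.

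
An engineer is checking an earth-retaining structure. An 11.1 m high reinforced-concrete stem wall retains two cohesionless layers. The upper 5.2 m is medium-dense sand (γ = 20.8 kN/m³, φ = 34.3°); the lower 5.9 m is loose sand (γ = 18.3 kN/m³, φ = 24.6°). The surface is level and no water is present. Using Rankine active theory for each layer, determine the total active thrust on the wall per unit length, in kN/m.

473 kN/m

K_a1 = tan²(45°−34.3°/2) = 0.2792; K_a2 = tan²(45°−24.6°/2) = 0.4121.
Layer 1: σ at base = K_a1 γ₁ h₁ = 30.19 kPa; P₁ = ½×30.19×5.2 = 78.50.
Layer 2: σ_v at top = γ₁h₁ = 108.2; σ_h top = K_a2×108.2 = 44.58; σ_h base = K_a2×(108.2+18.3×5.9) = 89.08.
P₂ = ½(44.58+89.08)×5.9 = 394.3. Total P_a = 78.50+394.3 = 472.8 kN/m.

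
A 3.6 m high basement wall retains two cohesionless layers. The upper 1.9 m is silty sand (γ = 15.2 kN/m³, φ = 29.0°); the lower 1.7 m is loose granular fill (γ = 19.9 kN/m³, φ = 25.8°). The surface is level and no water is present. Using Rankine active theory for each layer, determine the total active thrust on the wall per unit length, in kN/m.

40.2 kN/m

K_a1 = tan²(45°−29.0°/2) = 0.3470; K_a2 = tan²(45°−25.8°/2) = 0.3935.
Layer 1: σ at base = K_a1 γ₁ h₁ = 10.02 kPa; P₁ = ½×10.02×1.9 = 9.520.
Layer 2: σ_v at top = γ₁h₁ = 28.88; σ_h top = K_a2×28.88 = 11.36; σ_h base = K_a2×(28.88+19.9×1.7) = 24.68.
P₂ = ½(11.36+24.68)×1.7 = 30.63. Total P_a = 9.520+30.63 = 40.15 kN/m.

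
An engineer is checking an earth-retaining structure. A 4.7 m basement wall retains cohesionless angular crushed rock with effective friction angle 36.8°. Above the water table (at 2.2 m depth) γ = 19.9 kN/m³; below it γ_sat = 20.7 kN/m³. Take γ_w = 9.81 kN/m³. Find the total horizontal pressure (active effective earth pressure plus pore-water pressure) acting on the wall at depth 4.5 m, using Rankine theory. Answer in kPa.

39.8 kPa

K_a = (1 − sin φ)/(1 + sin φ) = 0.2508.
γ' = 20.7 − 9.81 = 10.89 kN/m³.
Effective vertical stress at 4.5 m: σ'_v = 19.9×2.2 + 10.89×2.30 = 68.83 kPa.
σ'_h = K_a σ'_v = 0.2508 × 68.83 = 17.26 kPa; u = γ_w × 2.30 = 22.56 kPa.
Total σ_h = 17.26 + 22.56 = 39.82 kPa.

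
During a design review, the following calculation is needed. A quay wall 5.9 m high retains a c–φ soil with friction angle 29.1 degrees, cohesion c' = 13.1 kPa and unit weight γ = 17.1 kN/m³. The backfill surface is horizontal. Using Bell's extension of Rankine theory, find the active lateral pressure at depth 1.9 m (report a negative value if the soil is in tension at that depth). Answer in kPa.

-4.17 kPa

K_a = (1 − sin φ)/(1 + sin φ) = 0.3456.
σ_a = K_a γ z − 2c√K_a = 0.3456×17.1×1.9 − 2×13.1×0.5879 = -4.174 kPa.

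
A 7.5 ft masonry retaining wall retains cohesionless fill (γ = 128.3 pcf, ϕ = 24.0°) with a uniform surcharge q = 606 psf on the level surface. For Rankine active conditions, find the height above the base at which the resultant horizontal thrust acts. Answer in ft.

K_a = 0.4217.
Triangular part P₁ = ½K_aγH² = 1522 at H/3 = 2.500 ft; rectangular part P₂ = K_a q H = 1917 at H/2 = 3.750 ft.
ȳ = (P₁·2.500 + P₂·3.750)/(P₁+P₂) = 3.197 ft.

3.20 ft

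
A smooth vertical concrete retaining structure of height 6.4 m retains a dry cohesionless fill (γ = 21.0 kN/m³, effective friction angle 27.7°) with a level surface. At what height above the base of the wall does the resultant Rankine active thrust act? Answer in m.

K_a = 0.3653.
The pressure distribution is triangular, so the resultant acts at H/3 above the base = 6.4/3 = 2.133 m.

2.13 m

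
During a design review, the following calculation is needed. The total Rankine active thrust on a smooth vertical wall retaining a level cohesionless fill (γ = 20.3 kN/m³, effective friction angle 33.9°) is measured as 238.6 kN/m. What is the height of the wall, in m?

9.10 m

K_a = 0.2839. P_a = ½ K_a γ H² ⇒ H = √(2P_a/(K_a γ)).
H = √(2×238.6/(0.2839×20.3)) = 9.099 m.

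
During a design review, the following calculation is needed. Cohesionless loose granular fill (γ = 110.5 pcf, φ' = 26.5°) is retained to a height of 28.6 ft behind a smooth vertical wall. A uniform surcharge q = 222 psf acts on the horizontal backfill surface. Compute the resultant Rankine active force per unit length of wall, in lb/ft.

K_a = tan²(45° − φ/2) = 0.3829.
Soil triangle: ½ K_a γ H² = 0.5×0.3829×110.5×28.6² = 17310 lb/ft.
Surcharge rectangle: K_a q H = 0.3829×222×28.6 = 2431 lb/ft.
Total = 17310 + 2431 = 19740 lb/ft.

19700 lb/ft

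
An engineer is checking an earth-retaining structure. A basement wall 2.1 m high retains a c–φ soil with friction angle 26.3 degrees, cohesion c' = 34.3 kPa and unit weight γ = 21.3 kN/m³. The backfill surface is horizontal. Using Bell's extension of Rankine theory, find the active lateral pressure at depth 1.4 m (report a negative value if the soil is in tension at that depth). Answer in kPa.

-31.1 kPa

K_a = (1 − sin φ)/(1 + sin φ) = 0.3859.
σ_a = K_a γ z − 2c√K_a = 0.3859×21.3×1.4 − 2×34.3×0.6212 = -31.11 kPa.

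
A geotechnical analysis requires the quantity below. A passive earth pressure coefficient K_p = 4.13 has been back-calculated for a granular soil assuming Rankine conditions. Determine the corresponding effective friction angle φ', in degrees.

37.6°

K_p = (1+sin φ)/(1−sin φ) ⇒ sin φ = (K_p − 1)/(K_p + 1) = 0.6101.
φ = arcsin(0.6101) = 37.60°.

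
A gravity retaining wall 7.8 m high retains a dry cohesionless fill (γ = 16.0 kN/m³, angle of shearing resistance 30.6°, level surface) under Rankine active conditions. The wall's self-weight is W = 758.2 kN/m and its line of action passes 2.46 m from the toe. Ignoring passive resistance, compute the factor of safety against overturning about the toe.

4.53

K_a = tan²(45° − 30.6°/2) = 0.3253.
P_a = ½K_aγH² = 0.5×0.3253×16.0×7.8² = 158.4 kN/m, acting at H/3 = 2.600 m above the base.
Overturning moment M_o = P_a × H/3 = 158.4 × 2.600 = 411.7.
Resisting moment M_r = W × 2.46 = 758.2 × 2.46 = 1865.
FS_overturning = M_r/M_o = 1865/411.7 = 4.530.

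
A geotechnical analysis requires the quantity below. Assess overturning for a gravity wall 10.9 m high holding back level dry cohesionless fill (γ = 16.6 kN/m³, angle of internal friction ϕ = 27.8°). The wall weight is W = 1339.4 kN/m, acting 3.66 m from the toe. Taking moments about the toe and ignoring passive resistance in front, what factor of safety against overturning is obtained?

3.76

K_a = tan²(45° − 27.8°/2) = 0.3639.
P_a = ½K_aγH² = 0.5×0.3639×16.6×10.9² = 358.8 kN/m, acting at H/3 = 3.633 m above the base.
Overturning moment M_o = P_a × H/3 = 358.8 × 3.633 = 1304.
Resisting moment M_r = W × 3.66 = 1339.4 × 3.66 = 4902.
FS_overturning = M_r/M_o = 4902/1304 = 3.760.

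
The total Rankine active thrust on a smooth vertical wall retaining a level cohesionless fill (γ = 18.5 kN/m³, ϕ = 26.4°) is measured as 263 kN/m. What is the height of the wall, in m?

8.60 m

K_a = 0.3844. P_a = ½ K_a γ H² ⇒ H = √(2P_a/(K_a γ)).
H = √(2×263/(0.3844×18.5)) = 8.600 m.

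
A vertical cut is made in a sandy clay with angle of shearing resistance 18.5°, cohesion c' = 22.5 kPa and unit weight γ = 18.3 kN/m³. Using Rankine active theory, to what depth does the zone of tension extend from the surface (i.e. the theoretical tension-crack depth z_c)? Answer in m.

K_a = tan²(45° − 18.5°/2) = 0.5183; √K_a = 0.7199.
The active pressure is zero where K_a γ z = 2c√K_a, so z_c = 2c/(γ√K_a) = 2×22.5/(18.3×0.7199) = 3.416 m.

3.42 m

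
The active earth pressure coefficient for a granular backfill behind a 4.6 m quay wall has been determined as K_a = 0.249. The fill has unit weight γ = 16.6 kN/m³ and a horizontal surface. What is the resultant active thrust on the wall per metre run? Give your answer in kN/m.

P = ½ K_a γ H² = 0.5 × 0.249 × 16.6 × 4.6² = 43.73 kN/m.

43.7 kN/m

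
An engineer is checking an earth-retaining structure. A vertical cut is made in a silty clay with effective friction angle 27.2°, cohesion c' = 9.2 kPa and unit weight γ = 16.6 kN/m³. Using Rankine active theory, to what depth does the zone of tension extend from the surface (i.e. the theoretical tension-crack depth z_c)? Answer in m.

1.82 m

K_a = tan²(45° − 27.2°/2) = 0.3726; √K_a = 0.6104.
The active pressure is zero where K_a γ z = 2c√K_a, so z_c = 2c/(γ√K_a) = 2×9.2/(16.6×0.6104) = 1.816 m.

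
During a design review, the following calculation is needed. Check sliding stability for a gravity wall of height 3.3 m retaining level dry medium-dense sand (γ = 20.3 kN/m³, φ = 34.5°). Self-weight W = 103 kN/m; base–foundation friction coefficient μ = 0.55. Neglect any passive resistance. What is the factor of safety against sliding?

K_a = tan²(45° − 34.5°/2) = 0.2768.
P_a = ½K_aγH² = 0.5×0.2768×20.3×3.3² = 30.60 kN/m, acting at H/3 = 1.100 m above the base.
FS_sliding = μW / P_a = 0.55×103 / 30.60 = 1.852.

1.85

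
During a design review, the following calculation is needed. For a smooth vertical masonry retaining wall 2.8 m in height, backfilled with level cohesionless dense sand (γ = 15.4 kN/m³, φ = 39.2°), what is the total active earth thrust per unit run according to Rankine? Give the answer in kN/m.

13.6 kN/m

K_a = tan²(45° − φ/2) = 0.2255.
P_a = ½ K_a γ H² = 0.5 × 0.2255 × 15.4 × 2.8² = 13.61 kN/m.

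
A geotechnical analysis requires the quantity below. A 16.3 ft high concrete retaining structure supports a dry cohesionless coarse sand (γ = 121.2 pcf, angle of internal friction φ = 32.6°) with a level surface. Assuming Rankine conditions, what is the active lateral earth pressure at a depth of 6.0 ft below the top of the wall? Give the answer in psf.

K_a = (1 − sin φ)/(1 + sin φ) = 0.2997.
σ_h = K_a γ z = 0.2997 × 121.2 × 6.0 = 218.0 psf.

218 psf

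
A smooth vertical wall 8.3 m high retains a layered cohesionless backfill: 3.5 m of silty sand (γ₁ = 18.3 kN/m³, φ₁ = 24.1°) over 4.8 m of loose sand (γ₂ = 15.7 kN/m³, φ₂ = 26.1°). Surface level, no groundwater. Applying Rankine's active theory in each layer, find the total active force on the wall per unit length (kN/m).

K_a1 = tan²(45°−24.1°/2) = 0.4201; K_a2 = tan²(45°−26.1°/2) = 0.3889.
Layer 1: σ at base = K_a1 γ₁ h₁ = 26.91 kPa; P₁ = ½×26.91×3.5 = 47.09.
Layer 2: σ_v at top = γ₁h₁ = 64.05; σ_h top = K_a2×64.05 = 24.91; σ_h base = K_a2×(64.05+15.7×4.8) = 54.22.
P₂ = ½(24.91+54.22)×4.8 = 189.9. Total P_a = 47.09+189.9 = 237.0 kN/m.

237 kN/m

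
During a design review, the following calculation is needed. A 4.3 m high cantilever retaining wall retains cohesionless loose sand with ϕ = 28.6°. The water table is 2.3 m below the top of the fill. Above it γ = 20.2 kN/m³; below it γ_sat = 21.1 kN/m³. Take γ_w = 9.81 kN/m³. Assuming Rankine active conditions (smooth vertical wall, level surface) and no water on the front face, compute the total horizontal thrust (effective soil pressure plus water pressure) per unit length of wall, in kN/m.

79.2 kN/m

K_a = tan²(45° − φ/2) = 0.3525.
γ' = 21.1 − 9.81 = 11.29 kN/m³. Depth below WT = 2.0 m.
σ'_h at WT = K_a γ d_w = 16.38 kPa; at base = 16.38 + K_a γ' × 2.0 = 24.34 kPa.
P₁ (0–2.3 m) = ½×16.38×2.3 = 18.84. P₂ (2.3–4.3 m) = ½(16.38+24.34)×2.0 = 40.72.
P_w = ½ γ_w h₂² = 0.5×9.81×2.0² = 19.62. Total = 18.84+40.72+19.62 = 79.18 kN/m.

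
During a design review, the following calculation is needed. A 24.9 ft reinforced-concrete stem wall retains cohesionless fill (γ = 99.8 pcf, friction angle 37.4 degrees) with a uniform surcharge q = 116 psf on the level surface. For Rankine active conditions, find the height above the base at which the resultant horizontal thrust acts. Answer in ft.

K_a = 0.2443.
Triangular part P₁ = ½K_aγH² = 7557 at H/3 = 8.300 ft; rectangular part P₂ = K_a q H = 705.5 at H/2 = 12.45 ft.
ȳ = (P₁·8.300 + P₂·12.45)/(P₁+P₂) = 8.654 ft.

8.65 ft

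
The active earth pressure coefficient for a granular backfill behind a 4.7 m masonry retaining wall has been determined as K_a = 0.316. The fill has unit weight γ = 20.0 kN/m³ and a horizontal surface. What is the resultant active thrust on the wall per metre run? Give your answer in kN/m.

P = ½ K_a γ H² = 0.5 × 0.316 × 20.0 × 4.7² = 69.80 kN/m.

69.8 kN/m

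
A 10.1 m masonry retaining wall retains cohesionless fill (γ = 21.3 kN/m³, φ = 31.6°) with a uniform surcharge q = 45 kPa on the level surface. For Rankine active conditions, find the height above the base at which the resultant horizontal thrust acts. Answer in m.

3.86 m

K_a = 0.3123.
Triangular part P₁ = ½K_aγH² = 339.3 at H/3 = 3.367 m; rectangular part P₂ = K_a q H = 142.0 at H/2 = 5.050 m.
ȳ = (P₁·3.367 + P₂·5.050)/(P₁+P₂) = 3.863 m.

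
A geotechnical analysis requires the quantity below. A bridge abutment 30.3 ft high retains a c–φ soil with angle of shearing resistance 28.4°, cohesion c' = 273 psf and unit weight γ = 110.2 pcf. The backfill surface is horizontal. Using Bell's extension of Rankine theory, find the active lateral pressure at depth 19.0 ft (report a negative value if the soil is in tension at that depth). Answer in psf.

419 psf

K_a = (1 − sin φ)/(1 + sin φ) = 0.3554.
σ_a = K_a γ z − 2c√K_a = 0.3554×110.2×19.0 − 2×273×0.5961 = 418.6 psf.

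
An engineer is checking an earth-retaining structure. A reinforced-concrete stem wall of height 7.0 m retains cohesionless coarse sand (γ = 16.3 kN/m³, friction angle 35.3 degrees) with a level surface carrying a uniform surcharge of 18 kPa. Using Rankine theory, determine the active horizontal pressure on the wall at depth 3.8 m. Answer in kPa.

21.4 kPa

K_a = (1 − sin φ)/(1 + sin φ) = 0.2675.
σ_v = γz + q = 16.3 × 3.8 + 18 = 79.94 kPa.
σ_h = K_a σ_v = 0.2675 × 79.94 = 21.39 kPa.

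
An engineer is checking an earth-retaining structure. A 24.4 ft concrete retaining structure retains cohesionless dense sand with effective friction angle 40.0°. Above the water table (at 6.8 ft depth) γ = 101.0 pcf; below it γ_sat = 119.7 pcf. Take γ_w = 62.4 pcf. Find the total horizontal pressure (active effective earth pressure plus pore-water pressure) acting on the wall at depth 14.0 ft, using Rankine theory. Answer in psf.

688 psf

K_a = (1 − sin φ)/(1 + sin φ) = 0.2174.
γ' = 119.7 − 62.4 = 57.30 pcf.
Effective vertical stress at 14.0 ft: σ'_v = 101.0×6.8 + 57.30×7.20 = 1099 psf.
σ'_h = K_a σ'_v = 0.2174 × 1099 = 239.0 psf; u = γ_w × 7.20 = 449.3 psf.
Total σ_h = 239.0 + 449.3 = 688.3 psf.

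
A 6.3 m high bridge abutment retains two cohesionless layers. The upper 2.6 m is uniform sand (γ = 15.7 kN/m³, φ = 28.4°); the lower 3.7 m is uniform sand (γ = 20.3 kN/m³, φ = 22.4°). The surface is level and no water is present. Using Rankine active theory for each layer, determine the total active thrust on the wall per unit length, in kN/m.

149 kN/m

K_a1 = tan²(45°−28.4°/2) = 0.3554; K_a2 = tan²(45°−22.4°/2) = 0.4482.
Layer 1: σ at base = K_a1 γ₁ h₁ = 14.51 kPa; P₁ = ½×14.51×2.6 = 18.86.
Layer 2: σ_v at top = γ₁h₁ = 40.82; σ_h top = K_a2×40.82 = 18.29; σ_h base = K_a2×(40.82+20.3×3.7) = 51.95.
P₂ = ½(18.29+51.95)×3.7 = 130.0. Total P_a = 18.86+130.0 = 148.8 kN/m.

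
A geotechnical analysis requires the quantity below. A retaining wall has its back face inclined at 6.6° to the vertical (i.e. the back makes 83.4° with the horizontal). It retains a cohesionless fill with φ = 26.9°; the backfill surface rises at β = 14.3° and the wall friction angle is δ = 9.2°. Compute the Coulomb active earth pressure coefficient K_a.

0.496

K_a = sin²(α+φ) / [sin²α · sin(α−δ) · (1 + √{sin(φ+δ)sin(φ−β) / (sin(α−δ)sin(α+β))})²].
With α = 83.4°, φ = 26.9°, δ = 9.2°, β = 14.3°: K_a = 0.4957.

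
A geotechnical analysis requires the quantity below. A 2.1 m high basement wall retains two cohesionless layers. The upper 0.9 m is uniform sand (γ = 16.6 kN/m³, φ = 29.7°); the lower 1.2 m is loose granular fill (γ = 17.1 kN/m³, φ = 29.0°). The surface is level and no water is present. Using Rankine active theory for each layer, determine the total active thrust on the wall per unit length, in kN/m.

12.8 kN/m

K_a1 = tan²(45°−29.7°/2) = 0.3374; K_a2 = tan²(45°−29.0°/2) = 0.3470.
Layer 1: σ at base = K_a1 γ₁ h₁ = 5.040 kPa; P₁ = ½×5.040×0.9 = 2.268.
Layer 2: σ_v at top = γ₁h₁ = 14.94; σ_h top = K_a2×14.94 = 5.184; σ_h base = K_a2×(14.94+17.1×1.2) = 12.30.
P₂ = ½(5.184+12.30)×1.2 = 10.49. Total P_a = 2.268+10.49 = 12.76 kN/m.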